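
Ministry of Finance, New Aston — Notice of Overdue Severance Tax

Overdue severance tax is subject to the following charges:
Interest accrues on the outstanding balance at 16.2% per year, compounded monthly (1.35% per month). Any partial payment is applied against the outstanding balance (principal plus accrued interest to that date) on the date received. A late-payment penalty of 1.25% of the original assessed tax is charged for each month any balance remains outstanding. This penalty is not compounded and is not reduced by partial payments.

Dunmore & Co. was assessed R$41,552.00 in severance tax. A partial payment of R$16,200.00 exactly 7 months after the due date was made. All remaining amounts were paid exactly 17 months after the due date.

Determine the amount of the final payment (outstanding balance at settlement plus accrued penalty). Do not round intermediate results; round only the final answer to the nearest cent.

Balance at month 7: R$41,552.0000 × (1 + 0.0135)^7 = R$45,641.3208…
After R$16,200.00 payment: R$45,641.3208… − R$16,200.00 = R$29,441.3208…
Balance at month 17: R$29,441.3208… × (1 + 0.0135)^10 = R$33,666.2558…
Penalty: 17 × 1.25% × R$41,552.00 = R$8,829.80
Final settlement = outstanding balance + penalty = R$33,666.2558… + R$8,829.80 = R$42,496.06

R$42,496.06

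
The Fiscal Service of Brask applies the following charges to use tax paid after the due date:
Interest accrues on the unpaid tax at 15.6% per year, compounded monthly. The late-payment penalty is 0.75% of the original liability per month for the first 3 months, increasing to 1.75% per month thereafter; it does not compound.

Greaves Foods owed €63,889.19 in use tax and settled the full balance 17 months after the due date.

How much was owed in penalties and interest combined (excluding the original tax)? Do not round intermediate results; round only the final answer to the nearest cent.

Penalty, months 1–3: 3 × 0.75% × €63,889.19 = €1,437.51…
Penalty, months 4–17: 14 × 1.75% × €63,889.19 = €15,652.85…
Interest (15.6%/yr ÷ 12 = 1.3%/month): €63,889.19 × ((1 + 0.013)^17 − 1) = €15,687.8816…
Penalties + interest = €17,090.3583… + €15,687.8816… = €32,778.24

€32,778.24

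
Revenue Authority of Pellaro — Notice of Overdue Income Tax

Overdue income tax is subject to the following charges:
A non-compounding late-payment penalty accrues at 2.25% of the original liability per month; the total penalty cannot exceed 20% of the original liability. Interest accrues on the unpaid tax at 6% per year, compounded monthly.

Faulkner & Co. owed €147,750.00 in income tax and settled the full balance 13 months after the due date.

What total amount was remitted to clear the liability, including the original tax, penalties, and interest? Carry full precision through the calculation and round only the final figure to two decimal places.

Penalty (uncapped): 13 × 2.25% × €147,750.00 = €43,216.88…; cap = 20% × €147,750.00 = €29,550.00 → penalty = €29,550.00
Interest (6%/yr ÷ 12 = 0.5%/month): €147,750.00 × ((1 + 0.005)^13 − 1) = €9,897.2112…
Total = €147,750.00 + €29,550.0000 + €9,897.2112… = €187,197.21

€187,197.21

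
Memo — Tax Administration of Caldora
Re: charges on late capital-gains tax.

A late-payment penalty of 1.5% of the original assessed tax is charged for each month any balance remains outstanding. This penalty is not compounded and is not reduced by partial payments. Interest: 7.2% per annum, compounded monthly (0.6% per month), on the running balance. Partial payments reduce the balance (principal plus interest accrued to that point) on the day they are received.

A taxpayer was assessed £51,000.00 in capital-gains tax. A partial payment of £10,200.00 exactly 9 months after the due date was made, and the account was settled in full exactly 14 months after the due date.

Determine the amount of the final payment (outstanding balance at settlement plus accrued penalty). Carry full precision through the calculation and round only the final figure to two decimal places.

£55,655.46

Balance at month 9: £51,000.0000 × (1 + 0.006)^9 = £53,821.0297…
After £10,200.00 payment: £53,821.0297… − £10,200.00 = £43,621.0297…
Balance at month 14: £43,621.0297… × (1 + 0.006)^5 = £44,945.4587…
Penalty: 14 × 1.5% × £51,000.00 = £10,710.00
Final settlement = outstanding balance + penalty = £44,945.4587… + £10,710.00 = £55,655.46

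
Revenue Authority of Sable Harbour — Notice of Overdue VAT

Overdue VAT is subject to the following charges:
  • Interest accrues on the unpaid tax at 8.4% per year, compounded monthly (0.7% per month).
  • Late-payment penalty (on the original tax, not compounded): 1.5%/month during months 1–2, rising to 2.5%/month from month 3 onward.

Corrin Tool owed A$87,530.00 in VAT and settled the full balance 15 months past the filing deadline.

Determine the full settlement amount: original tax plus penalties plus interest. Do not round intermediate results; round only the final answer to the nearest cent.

Penalty, months 1–2: 2 × 1.5% × A$87,530.00 = A$2,625.90
Penalty, months 3–15: 13 × 2.5% × A$87,530.00 = A$28,447.25
Interest: A$87,530.00 × ((1 + 0.007)^15 − 1) = A$87,530.00 × 0.1103044… = A$9,654.9436…
Total = A$87,530.00 + A$31,073.1500 + A$9,654.9436… = A$128,258.09

A$128,258.09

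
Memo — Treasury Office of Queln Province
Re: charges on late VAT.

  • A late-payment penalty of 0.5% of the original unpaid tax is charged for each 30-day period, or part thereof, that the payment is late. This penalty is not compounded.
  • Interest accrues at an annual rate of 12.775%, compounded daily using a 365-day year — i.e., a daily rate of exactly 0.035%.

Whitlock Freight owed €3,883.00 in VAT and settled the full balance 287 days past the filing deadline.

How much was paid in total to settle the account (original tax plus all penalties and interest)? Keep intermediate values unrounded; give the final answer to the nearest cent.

€4,487.38

Penalty periods: ⌈287/30⌉ = 10; penalty = 10 × 0.5% × €3,883.00 = €194.15
Interest: €3,883.00 × ((1 + 0.00035)^287 − 1) = €3,883.00 × 0.10564893… = €410.2348…
Total = €3,883.00 + €194.1500 + €410.2348… = €4,487.38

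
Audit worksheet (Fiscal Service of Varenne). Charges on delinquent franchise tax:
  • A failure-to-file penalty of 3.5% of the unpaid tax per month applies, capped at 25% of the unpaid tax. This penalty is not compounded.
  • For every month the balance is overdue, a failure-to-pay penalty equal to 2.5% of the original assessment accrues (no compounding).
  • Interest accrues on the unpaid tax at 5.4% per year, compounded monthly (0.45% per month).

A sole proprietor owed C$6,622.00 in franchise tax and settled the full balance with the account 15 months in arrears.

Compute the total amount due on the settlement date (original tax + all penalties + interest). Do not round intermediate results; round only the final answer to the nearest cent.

Failure-to-file: 15 × 3.5% × C$6,622.00 = C$3,476.55, capped at 25% × C$6,622.00 = C$1,655.50
Failure-to-pay penalty = 2.5% × C$6,622.00 × 15 mo = C$2,483.25
Interest: C$6,622.00 × ((1 + 0.0045)^15 − 1) = C$6,622.00 × 0.0696683… = C$461.3433…
Total = C$6,622.00 + C$4,138.7500 + C$461.3433… = C$11,222.09

C$11,222.09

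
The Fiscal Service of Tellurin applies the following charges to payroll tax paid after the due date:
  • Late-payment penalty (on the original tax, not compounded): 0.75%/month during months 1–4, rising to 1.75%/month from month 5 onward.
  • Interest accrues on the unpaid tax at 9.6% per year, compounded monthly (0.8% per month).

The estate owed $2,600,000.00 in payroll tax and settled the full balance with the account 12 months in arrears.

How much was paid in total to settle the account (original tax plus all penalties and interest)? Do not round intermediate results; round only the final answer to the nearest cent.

Penalty, months 1–4: 4 × 0.75% × $2,600,000.00 = $78,000.00
Penalty, months 5–12: 8 × 1.75% × $2,600,000.00 = $364,000.00
Interest: $2,600,000.00 × ((1 + 0.008)^12 − 1) = $2,600,000.00 × 0.1003387… = $260,880.6037…
Total = $2,600,000.00 + $442,000.0000 + $260,880.6037… = $3,302,880.60

$3,302,880.60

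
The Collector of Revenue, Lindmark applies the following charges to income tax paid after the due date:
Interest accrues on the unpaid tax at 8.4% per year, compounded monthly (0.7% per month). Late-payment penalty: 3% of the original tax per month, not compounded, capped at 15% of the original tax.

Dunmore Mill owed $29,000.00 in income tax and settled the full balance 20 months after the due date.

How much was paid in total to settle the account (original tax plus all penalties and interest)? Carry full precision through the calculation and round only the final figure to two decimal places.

Penalty (uncapped): 20 × 3% × $29,000.00 = $17,400.00; cap = 15% × $29,000.00 = $4,350.00 → penalty = $4,350.00
Interest: $29,000.00 × ((1 + 0.007)^20 − 1) = $29,000.00 × 0.1497129… = $4,341.6746…
Total = $29,000.00 + $4,350.0000 + $4,341.6746… = $37,691.67

$37,691.67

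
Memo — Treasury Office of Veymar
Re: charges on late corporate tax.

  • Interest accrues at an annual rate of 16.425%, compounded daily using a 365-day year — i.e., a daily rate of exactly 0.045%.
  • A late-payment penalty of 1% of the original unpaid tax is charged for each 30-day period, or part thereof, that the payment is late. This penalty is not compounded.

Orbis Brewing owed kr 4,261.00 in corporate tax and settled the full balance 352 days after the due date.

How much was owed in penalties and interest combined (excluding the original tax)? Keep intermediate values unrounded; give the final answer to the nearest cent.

Penalty periods: ⌈352/30⌉ = 12; penalty = 12 × 1% × kr 4,261.00 = kr 511.32
Interest: kr 4,261.00 × ((1 + 0.00045)^352 − 1) = kr 4,261.00 × 0.17159301… = kr 731.1578…
Penalties + interest = kr 511.3200 + kr 731.1578… = kr 1,242.48

kr 1,242.48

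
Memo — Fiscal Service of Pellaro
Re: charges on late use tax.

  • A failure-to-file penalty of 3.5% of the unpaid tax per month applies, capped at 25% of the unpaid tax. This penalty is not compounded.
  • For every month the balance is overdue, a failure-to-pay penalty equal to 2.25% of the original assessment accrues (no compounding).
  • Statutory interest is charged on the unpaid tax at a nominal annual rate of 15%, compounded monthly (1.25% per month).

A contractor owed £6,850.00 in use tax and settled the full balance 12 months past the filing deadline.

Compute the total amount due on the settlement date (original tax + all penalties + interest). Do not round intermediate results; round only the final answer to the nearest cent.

£11,513.17

Failure-to-file: 12 × 3.5% × £6,850.00 = £2,877.00, capped at 25% × £6,850.00 = £1,712.50
Failure-to-pay penalty = 2.25% × £6,850.00 × 12 mo = £1,849.50
Interest: £6,850.00 × ((1 + 0.0125)^12 − 1) = £6,850.00 × 0.1607545… = £1,101.1684…
Total = £6,850.00 + £3,562.0000 + £1,101.1684… = £11,513.17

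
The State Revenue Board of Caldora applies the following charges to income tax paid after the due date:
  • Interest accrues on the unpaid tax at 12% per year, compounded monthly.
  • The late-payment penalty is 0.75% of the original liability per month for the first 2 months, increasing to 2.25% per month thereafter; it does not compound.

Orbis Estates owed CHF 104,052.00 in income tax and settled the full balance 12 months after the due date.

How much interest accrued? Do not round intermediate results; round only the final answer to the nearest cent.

CHF 13,196.40

Interest (12%/yr ÷ 12 = 1%/month): CHF 104,052.00 × ((1 + 0.01)^12 − 1) = CHF 13,196.3980…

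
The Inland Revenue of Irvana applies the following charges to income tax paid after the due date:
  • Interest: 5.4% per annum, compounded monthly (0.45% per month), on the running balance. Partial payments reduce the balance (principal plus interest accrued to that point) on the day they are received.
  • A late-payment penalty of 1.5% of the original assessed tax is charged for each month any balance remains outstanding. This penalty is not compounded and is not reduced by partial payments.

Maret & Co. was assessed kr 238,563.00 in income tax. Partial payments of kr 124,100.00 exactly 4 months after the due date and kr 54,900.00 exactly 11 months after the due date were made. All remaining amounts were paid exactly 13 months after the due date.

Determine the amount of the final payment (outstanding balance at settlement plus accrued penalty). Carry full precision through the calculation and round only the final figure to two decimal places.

kr 114,809.13

Balance at month 4: kr 238,563.0000 × (1 + 0.0045)^4 = kr 242,886.2065…
After kr 124,100.00 payment: kr 242,886.2065… − kr 124,100.00 = kr 118,786.2065…
Balance at month 11: kr 118,786.2065… × (1 + 0.0045)^7 = kr 122,578.8664…
After kr 54,900.00 payment: kr 122,578.8664… − kr 54,900.00 = kr 67,678.8664…
Balance at month 13: kr 67,678.8664… × (1 + 0.0045)^2 = kr 68,289.3467…
Penalty: 13 × 1.5% × kr 238,563.00 = kr 46,519.79…
Final settlement = outstanding balance + penalty = kr 68,289.3467… + kr 46,519.79… = kr 114,809.13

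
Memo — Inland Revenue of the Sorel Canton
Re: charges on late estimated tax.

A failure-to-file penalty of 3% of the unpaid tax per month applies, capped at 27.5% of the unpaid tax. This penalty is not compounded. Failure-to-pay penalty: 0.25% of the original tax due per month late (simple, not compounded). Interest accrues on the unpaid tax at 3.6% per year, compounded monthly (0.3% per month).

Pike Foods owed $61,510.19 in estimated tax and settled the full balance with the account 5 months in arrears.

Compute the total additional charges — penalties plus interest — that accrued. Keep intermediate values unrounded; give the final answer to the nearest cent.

Failure-to-file: 5 × 3% × $61,510.19 = $9,226.53… (under the 27.5% cap)
Failure-to-pay penalty = 0.25% × $61,510.19 × 5 mo = $768.88…
Interest: $61,510.19 × ((1 + 0.003)^5 − 1) = $61,510.19 × 0.0150903… = $928.2054…
Penalties + interest = $9,995.4059… + $928.2054… = $10,923.61

$10,923.61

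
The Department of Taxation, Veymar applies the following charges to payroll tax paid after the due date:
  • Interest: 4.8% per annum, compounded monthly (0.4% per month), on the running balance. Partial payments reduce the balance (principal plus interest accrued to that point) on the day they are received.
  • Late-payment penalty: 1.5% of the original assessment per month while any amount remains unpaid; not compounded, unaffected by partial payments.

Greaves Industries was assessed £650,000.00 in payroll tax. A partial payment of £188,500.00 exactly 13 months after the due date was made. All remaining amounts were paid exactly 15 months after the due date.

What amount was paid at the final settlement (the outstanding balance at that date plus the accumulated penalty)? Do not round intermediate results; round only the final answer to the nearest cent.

£646,350.14

Balance at month 13: £650,000.0000 × (1 + 0.004)^13 = £684,623.2174…
After £188,500.00 payment: £684,623.2174… − £188,500.00 = £496,123.2174…
Balance at month 15: £496,123.2174… × (1 + 0.004)^2 = £500,100.1411…
Penalty: 15 × 1.5% × £650,000.00 = £146,250.00
Final settlement = outstanding balance + penalty = £500,100.1411… + £146,250.00 = £646,350.14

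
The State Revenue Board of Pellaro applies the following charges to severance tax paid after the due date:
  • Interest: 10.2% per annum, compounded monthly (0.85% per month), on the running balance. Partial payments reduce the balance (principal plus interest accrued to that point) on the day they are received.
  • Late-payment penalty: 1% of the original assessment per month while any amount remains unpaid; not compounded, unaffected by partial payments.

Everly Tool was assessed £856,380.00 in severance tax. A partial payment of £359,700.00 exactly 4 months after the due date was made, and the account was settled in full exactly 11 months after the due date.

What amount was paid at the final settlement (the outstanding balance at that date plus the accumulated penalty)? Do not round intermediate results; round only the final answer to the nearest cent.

£652,488.94

Balance at month 4: £856,380.0000 × (1 + 0.0085)^4 = £885,870.2689…
After £359,700.00 payment: £885,870.2689… − £359,700.00 = £526,170.2689…
Balance at month 11: £526,170.2689… × (1 + 0.0085)^7 = £558,287.1381…
Penalty: 11 × 1% × £856,380.00 = £94,201.80
Final settlement = outstanding balance + penalty = £558,287.1381… + £94,201.80 = £652,488.94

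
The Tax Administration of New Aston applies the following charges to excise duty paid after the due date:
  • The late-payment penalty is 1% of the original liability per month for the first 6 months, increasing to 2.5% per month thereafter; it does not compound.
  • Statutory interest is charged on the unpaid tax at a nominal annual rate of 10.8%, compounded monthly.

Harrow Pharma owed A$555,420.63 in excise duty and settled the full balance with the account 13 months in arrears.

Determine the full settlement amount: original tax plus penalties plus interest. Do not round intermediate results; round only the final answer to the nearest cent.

Penalty, months 1–6: 6 × 1% × A$555,420.63 = A$33,325.24…
Penalty, months 7–13: 7 × 2.5% × A$555,420.63 = A$97,198.61…
Interest (10.8%/yr ÷ 12 = 0.9%/month): A$555,420.63 × ((1 + 0.009)^13 − 1) = A$68,611.8114…
Total = A$555,420.63 + A$130,523.8481… + A$68,611.8114… = A$754,556.29

A$754,556.29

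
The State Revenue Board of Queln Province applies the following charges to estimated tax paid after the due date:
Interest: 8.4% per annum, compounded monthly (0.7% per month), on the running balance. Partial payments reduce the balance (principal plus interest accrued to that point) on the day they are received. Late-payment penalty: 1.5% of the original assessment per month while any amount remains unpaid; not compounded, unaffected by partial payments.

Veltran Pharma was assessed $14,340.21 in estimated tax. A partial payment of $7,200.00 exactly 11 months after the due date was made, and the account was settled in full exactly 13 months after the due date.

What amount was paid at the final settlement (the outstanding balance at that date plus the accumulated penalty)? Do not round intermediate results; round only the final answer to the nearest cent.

Balance at month 11: $14,340.2100 × (1 + 0.007)^11 = $15,483.8761…
After $7,200.00 payment: $15,483.8761… − $7,200.00 = $8,283.8761…
Balance at month 13: $8,283.8761… × (1 + 0.007)^2 = $8,400.2563…
Penalty: 13 × 1.5% × $14,340.21 = $2,796.34…
Final settlement = outstanding balance + penalty = $8,400.2563… + $2,796.34… = $11,196.60

$11,196.60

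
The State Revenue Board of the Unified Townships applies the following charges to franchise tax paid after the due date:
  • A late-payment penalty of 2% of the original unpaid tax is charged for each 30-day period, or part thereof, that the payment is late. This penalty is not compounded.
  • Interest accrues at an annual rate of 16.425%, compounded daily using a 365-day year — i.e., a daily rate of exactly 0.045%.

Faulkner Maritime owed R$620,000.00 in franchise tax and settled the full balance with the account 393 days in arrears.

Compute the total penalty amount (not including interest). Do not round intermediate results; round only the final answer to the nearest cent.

R$173,600.00

Penalty periods: ⌈393/30⌉ = 14; penalty = 14 × 2% × R$620,000.00 = R$173,600.00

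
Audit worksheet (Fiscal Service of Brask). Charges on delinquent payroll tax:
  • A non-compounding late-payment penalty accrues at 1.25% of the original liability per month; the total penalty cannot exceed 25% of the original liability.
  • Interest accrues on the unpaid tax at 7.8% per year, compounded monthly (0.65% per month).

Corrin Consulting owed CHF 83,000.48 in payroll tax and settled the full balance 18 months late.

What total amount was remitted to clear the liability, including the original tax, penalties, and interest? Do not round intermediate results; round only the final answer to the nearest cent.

Penalty: 18 × 1.25% × CHF 83,000.48 = CHF 18,675.11… (below the 25% cap of CHF 20,750.12)
Interest: CHF 83,000.48 × ((1 + 0.0065)^18 − 1) = CHF 83,000.48 × 0.1236939… = CHF 10,266.6537…
Total = CHF 83,000.48 + CHF 18,675.1080 + CHF 10,266.6537… = CHF 111,942.24

CHF 111,942.24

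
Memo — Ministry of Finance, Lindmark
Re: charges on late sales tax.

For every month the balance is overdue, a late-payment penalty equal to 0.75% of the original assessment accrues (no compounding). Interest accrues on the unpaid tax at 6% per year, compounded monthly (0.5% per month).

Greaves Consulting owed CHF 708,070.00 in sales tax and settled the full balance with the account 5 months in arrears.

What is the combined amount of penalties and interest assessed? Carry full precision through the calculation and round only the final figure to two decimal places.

CHF 44,432.28

Late-payment penalty = 0.75% × CHF 708,070.00 × 5 mo = CHF 26,552.63…
Interest: CHF 708,070.00 × ((1 + 0.005)^5 − 1) = CHF 708,070.00 × 0.0252513… = CHF 17,879.6548…
Penalties + interest = CHF 26,552.6250 + CHF 17,879.6548… = CHF 44,432.28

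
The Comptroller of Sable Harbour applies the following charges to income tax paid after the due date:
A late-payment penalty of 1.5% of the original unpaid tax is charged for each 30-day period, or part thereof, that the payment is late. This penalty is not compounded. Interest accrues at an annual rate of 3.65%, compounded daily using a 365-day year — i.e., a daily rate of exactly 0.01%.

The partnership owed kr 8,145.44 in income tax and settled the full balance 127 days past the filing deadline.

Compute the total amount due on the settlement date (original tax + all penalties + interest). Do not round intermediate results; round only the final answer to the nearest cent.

kr 8,860.45

Penalty periods: ⌈127/30⌉ = 5; penalty = 5 × 1.5% × kr 8,145.44 = kr 610.91…
Interest: kr 8,145.44 × ((1 + 0.0001)^127 − 1) = kr 8,145.44 × 0.01278034… = kr 104.1015…
Total = kr 8,145.44 + kr 610.9080 + kr 104.1015… = kr 8,860.45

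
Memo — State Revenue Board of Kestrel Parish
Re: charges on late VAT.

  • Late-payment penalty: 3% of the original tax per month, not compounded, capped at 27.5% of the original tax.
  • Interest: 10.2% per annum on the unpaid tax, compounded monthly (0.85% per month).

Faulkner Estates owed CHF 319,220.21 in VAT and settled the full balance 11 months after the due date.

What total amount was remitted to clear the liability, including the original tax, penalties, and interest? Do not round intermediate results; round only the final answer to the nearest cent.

Penalty (uncapped): 11 × 3% × CHF 319,220.21 = CHF 105,342.67…; cap = 27.5% × CHF 319,220.21 = CHF 87,785.56… → penalty = CHF 87,785.56…
Interest: CHF 319,220.21 × ((1 + 0.0085)^11 − 1) = CHF 319,220.21 × 0.0975768… = CHF 31,148.4942…
Total = CHF 319,220.21 + CHF 87,785.5578… + CHF 31,148.4942… = CHF 438,154.26

CHF 438,154.26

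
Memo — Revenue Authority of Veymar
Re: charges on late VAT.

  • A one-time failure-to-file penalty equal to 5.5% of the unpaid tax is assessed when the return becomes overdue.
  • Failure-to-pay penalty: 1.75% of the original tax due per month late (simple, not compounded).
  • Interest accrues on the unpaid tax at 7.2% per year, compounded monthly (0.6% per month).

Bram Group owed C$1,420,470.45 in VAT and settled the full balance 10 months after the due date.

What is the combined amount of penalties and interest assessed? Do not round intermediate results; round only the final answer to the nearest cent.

Failure-to-file penalty: 5.5% × C$1,420,470.45 = C$78,125.87…
Failure-to-pay penalty: 10 × 1.75% × C$1,420,470.45 = C$248,582.33…
Interest: C$1,420,470.45 × ((1 + 0.006)^10 − 1) = C$1,420,470.45 × 0.0616462… = C$87,566.5971…
Penalties + interest = C$326,708.2035 + C$87,566.5971… = C$414,274.80

C$414,274.80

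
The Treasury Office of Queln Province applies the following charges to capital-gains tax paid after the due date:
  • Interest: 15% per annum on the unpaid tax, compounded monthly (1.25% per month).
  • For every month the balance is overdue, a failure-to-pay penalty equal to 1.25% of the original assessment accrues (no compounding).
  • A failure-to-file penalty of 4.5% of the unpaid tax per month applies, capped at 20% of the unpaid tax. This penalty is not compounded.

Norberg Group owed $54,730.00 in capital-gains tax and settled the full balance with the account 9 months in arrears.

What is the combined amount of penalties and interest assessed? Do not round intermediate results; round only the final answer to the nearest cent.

$23,577.26

Failure-to-file: 9 × 4.5% × $54,730.00 = $22,165.65, capped at 20% × $54,730.00 = $10,946.00
Failure-to-pay penalty = 1.25% × $54,730.00 × 9 mo = $6,157.13…
Interest: $54,730.00 × ((1 + 0.0125)^9 − 1) = $54,730.00 × 0.1182922… = $6,474.1309…
Penalties + interest = $17,103.1250 + $6,474.1309… = $23,577.26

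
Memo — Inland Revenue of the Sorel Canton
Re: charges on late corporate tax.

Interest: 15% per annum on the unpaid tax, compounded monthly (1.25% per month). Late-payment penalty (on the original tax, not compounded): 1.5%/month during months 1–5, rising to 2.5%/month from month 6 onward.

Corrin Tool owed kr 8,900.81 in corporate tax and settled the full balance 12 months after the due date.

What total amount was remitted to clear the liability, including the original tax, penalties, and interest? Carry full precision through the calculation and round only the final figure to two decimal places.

kr 12,556.86

Penalty, months 1–5: 5 × 1.5% × kr 8,900.81 = kr 667.56…
Penalty, months 6–12: 7 × 2.5% × kr 8,900.81 = kr 1,557.64…
Interest: kr 8,900.81 × ((1 + 0.0125)^12 − 1) = kr 8,900.81 × 0.1607545… = kr 1,430.8454…
Total = kr 8,900.81 + kr 2,225.2025 + kr 1,430.8454… = kr 12,556.86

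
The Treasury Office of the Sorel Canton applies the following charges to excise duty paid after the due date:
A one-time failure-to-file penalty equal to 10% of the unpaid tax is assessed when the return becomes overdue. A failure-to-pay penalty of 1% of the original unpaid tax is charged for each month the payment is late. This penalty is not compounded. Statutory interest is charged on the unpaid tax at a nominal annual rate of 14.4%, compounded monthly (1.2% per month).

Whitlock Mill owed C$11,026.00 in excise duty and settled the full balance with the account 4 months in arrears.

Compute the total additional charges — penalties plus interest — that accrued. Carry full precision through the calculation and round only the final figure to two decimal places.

Failure-to-file penalty: 10% × C$11,026.00 = C$1,102.60
Failure-to-pay penalty = 1% × C$11,026.00 × 4 mo = C$441.04
Interest: C$11,026.00 × ((1 + 0.012)^4 − 1) = C$11,026.00 × 0.0488709… = C$538.8509…
Penalties + interest = C$1,543.6400 + C$538.8509… = C$2,082.49

C$2,082.49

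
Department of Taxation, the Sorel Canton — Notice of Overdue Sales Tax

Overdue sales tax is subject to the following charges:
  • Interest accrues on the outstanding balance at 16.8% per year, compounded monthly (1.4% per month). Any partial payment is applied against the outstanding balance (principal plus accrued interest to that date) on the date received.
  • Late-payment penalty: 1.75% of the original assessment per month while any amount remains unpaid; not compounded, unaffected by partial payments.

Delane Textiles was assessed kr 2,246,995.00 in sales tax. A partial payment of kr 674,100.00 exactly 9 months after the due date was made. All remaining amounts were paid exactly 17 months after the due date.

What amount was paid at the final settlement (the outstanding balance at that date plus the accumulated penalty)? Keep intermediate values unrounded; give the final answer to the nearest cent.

Balance at month 9: kr 2,246,995.0000 × (1 + 0.014)^9 = kr 2,546,500.1202…
After kr 674,100.00 payment: kr 2,546,500.1202… − kr 674,100.00 = kr 1,872,400.1202…
Balance at month 17: kr 1,872,400.1202… × (1 + 0.014)^8 = kr 2,092,677.4779…
Penalty: 17 × 1.75% × kr 2,246,995.00 = kr 668,481.01…
Final settlement = outstanding balance + penalty = kr 2,092,677.4779… + kr 668,481.01… = kr 2,761,158.49

kr 2,761,158.49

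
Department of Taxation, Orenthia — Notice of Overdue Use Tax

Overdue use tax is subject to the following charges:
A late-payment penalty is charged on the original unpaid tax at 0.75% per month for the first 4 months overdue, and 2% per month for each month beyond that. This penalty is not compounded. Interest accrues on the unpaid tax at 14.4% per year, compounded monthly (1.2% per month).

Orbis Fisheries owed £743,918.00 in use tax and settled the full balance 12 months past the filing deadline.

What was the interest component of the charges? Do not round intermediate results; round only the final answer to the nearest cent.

Interest: £743,918.00 × ((1 + 0.012)^12 − 1) = £743,918.00 × 0.1538946… = £114,484.9810…

£114,484.98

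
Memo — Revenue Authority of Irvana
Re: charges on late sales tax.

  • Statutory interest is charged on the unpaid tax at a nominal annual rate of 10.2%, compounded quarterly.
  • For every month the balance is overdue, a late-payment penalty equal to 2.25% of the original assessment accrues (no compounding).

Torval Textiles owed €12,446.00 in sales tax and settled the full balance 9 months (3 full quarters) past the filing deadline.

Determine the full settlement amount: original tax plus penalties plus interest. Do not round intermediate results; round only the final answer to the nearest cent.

Late-payment penalty = 2.25% × €12,446.00 × 9 mo = €2,520.32…
Interest (10.2%/yr ÷ 4 = 2.55%/quarter): €12,446.00 × ((1 + 0.0255)^3 − 1) = €976.6044…
Total = €12,446.00 + €2,520.3150 + €976.6044… = €15,942.92

€15,942.92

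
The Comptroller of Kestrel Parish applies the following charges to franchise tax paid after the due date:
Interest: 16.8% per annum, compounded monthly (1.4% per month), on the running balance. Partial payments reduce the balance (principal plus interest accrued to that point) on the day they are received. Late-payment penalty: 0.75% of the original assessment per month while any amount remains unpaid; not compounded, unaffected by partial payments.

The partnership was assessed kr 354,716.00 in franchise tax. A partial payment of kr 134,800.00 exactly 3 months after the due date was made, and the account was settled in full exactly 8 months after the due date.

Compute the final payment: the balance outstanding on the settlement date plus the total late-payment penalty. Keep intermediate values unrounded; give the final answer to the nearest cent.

Balance at month 3: kr 354,716.0000 × (1 + 0.014)^3 = kr 369,823.6183…
After kr 134,800.00 payment: kr 369,823.6183… − kr 134,800.00 = kr 235,023.6183…
Balance at month 8: kr 235,023.6183… × (1 + 0.014)^5 = kr 251,942.4122…
Penalty: 8 × 0.75% × kr 354,716.00 = kr 21,282.96
Final settlement = outstanding balance + penalty = kr 251,942.4122… + kr 21,282.96 = kr 273,225.37

kr 273,225.37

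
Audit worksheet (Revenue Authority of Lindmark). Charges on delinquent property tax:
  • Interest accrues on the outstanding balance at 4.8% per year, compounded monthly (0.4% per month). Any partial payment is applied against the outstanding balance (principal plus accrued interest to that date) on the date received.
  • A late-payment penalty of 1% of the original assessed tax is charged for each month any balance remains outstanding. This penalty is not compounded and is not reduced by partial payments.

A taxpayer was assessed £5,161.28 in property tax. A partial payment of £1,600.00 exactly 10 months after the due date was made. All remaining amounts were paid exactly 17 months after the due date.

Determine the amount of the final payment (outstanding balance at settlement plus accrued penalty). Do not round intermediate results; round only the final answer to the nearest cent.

Balance at month 10: £5,161.2800 × (1 + 0.004)^10 = £5,371.4872…
After £1,600.00 payment: £5,371.4872… − £1,600.00 = £3,771.4872…
Balance at month 17: £3,771.4872… × (1 + 0.004)^7 = £3,878.3646…
Penalty: 17 × 1% × £5,161.28 = £877.42…
Final settlement = outstanding balance + penalty = £3,878.3646… + £877.42… = £4,755.78

£4,755.78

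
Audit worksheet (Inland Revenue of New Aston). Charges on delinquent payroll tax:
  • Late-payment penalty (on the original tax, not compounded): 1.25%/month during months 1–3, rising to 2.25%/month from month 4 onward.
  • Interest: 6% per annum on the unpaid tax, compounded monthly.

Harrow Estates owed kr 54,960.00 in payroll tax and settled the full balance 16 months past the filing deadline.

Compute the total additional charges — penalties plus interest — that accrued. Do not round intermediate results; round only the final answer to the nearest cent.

kr 22,702.39

Penalty, months 1–3: 3 × 1.25% × kr 54,960.00 = kr 2,061.00
Penalty, months 4–16: 13 × 2.25% × kr 54,960.00 = kr 16,075.80
Interest (6%/yr ÷ 12 = 0.5%/month): kr 54,960.00 × ((1 + 0.005)^16 − 1) = kr 4,565.5905…
Penalties + interest = kr 18,136.8000 + kr 4,565.5905… = kr 22,702.39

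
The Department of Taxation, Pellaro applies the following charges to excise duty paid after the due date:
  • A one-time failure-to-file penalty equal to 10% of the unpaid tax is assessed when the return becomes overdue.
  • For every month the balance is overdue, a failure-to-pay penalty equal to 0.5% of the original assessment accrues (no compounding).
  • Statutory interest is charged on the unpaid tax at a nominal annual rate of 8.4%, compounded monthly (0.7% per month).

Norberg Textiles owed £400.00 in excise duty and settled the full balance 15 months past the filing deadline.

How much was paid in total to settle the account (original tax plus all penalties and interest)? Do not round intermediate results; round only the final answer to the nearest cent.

Failure-to-file penalty: 10% × £400.00 = £40.00
Failure-to-pay penalty = 0.5% × £400.00 × 15 mo = £30.00
Interest: £400.00 × ((1 + 0.007)^15 − 1) = £400.00 × 0.1103044… = £44.1218…
Total = £400.00 + £70.0000 + £44.1218… = £514.12

£514.12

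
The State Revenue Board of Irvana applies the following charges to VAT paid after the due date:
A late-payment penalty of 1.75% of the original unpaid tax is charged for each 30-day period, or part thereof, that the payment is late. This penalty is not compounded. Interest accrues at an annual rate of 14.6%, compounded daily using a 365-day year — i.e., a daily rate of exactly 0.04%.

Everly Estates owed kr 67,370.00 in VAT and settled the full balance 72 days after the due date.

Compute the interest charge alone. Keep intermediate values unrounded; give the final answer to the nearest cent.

kr 1,968.07

Interest: kr 67,370.00 × ((1 + 0.0004)^72 − 1) = kr 67,370.00 × 0.02921280… = kr 1,968.0666…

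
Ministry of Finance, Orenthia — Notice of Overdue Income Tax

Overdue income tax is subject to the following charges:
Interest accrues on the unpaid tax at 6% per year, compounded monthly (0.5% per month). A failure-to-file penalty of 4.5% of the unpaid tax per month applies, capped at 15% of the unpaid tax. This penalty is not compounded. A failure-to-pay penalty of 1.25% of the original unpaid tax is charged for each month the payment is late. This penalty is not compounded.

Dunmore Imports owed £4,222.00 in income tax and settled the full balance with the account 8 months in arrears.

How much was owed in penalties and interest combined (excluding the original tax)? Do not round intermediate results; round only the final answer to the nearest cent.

£1,227.37

Failure-to-file: 8 × 4.5% × £4,222.00 = £1,519.92, capped at 15% × £4,222.00 = £633.30
Failure-to-pay penalty = 1.25% × £4,222.00 × 8 mo = £422.20
Interest: £4,222.00 × ((1 + 0.005)^8 − 1) = £4,222.00 × 0.0407070… = £171.8651…
Penalties + interest = £1,055.5000 + £171.8651… = £1,227.37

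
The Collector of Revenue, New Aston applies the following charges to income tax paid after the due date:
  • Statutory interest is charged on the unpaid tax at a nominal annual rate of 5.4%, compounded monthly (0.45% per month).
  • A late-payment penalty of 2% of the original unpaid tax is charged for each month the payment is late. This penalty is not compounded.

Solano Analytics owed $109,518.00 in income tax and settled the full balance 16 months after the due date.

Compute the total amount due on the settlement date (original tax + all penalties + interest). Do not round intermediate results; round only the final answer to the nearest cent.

Late-payment penalty: 16 × 2% × $109,518.00 = $35,045.76
Interest: $109,518.00 × ((1 + 0.0045)^16 − 1) = $109,518.00 × 0.0744818… = $8,157.0961…
Total = $109,518.00 + $35,045.7600 + $8,157.0961… = $152,720.86

$152,720.86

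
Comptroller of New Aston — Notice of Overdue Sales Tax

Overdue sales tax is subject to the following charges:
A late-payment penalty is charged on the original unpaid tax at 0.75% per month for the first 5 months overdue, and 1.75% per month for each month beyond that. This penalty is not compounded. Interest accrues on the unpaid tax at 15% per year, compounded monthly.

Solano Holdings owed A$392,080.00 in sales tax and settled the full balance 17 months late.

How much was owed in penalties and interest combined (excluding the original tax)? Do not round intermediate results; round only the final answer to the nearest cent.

A$189,232.77

Penalty, months 1–5: 5 × 0.75% × A$392,080.00 = A$14,703.00
Penalty, months 6–17: 12 × 1.75% × A$392,080.00 = A$82,336.80
Interest (15%/yr ÷ 12 = 1.25%/month): A$392,080.00 × ((1 + 0.0125)^17 − 1) = A$92,192.9725…
Penalties + interest = A$97,039.8000 + A$92,192.9725… = A$189,232.77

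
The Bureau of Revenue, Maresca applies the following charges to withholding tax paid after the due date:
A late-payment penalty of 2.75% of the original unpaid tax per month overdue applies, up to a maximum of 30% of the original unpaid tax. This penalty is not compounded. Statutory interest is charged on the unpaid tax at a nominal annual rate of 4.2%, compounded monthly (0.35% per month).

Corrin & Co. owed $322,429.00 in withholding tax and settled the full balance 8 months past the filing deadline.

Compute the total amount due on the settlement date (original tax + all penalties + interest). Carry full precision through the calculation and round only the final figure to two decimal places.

$402,502.76

Penalty: 8 × 2.75% × $322,429.00 = $70,934.38 (below the 30% cap of $96,728.70)
Interest: $322,429.00 × ((1 + 0.0035)^8 − 1) = $322,429.00 × 0.0283454… = $9,139.3827…
Total = $322,429.00 + $70,934.3800 + $9,139.3827… = $402,502.76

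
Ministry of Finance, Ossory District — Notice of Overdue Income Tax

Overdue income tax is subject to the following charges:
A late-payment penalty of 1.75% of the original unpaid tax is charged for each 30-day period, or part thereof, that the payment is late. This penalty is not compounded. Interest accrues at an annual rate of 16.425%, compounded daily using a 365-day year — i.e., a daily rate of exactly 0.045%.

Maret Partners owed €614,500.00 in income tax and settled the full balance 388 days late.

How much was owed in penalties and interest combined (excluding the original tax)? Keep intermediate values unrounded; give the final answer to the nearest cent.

€256,998.06

Penalty periods: ⌈388/30⌉ = 13; penalty = 13 × 1.75% × €614,500.00 = €139,798.75
Interest: €614,500.00 × ((1 + 0.00045)^388 − 1) = €614,500.00 × 0.19072305… = €117,199.3136…
Penalties + interest = €139,798.7500 + €117,199.3136… = €256,998.06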